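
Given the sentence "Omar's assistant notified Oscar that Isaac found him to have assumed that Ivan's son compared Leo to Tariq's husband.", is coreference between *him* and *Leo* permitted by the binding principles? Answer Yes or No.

*him* is a pronoun; Principle B requires it to be free in its binding domain — the clause headed by 'found'.
— Leo: object of the clause headed by 'compared'; is c-commanded by the pronoun; coreference would bind this R-expression — blocked (Principle C).

No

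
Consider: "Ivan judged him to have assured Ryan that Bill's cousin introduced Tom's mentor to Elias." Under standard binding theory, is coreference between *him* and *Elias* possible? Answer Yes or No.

No

*Elias* is an R-expression; Principle C requires it to be free (not bound by any c-commanding expression).
— him: subject of the clause headed by 'assured'; the pronoun c-commands the R-expression — coreference blocked (Principle C).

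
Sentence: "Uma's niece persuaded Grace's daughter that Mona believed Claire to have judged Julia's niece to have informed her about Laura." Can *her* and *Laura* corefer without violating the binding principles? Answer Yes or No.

*Laura* is an R-expression; Principle C requires it to be free (not bound by any c-commanding expression).
— her: object of the clause headed by 'informed'; the pronoun c-commands the R-expression — coreference blocked (Principle C).

No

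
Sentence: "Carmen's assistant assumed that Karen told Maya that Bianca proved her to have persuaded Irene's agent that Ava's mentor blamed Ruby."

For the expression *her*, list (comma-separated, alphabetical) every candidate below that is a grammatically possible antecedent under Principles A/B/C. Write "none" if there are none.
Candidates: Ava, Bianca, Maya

Maya

*her* is a pronoun; Principle B requires it to be free in its binding domain — the clause headed by 'proved'.
— Ava: possessor inside the subject DP of the clause headed by 'blamed'; is c-commanded by the pronoun; coreference would bind this R-expression — blocked (Principle C).
— Bianca: subject of the clause headed by 'proved'; c-commands the pronoun within its binding domain — blocked (Principle B).
— Maya: object of the clause headed by 'told'; c-commands the pronoun but lies outside its binding domain — allowed.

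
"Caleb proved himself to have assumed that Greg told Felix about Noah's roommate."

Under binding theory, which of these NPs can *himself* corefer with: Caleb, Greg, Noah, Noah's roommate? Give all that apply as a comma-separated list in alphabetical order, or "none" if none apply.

*himself* is a reflexive; Principle A requires it to be bound within its binding domain — the matrix clause.
— Caleb: subject of the matrix clause; c-commands the reflexive within its binding domain — allowed (Principle A).
— Greg: subject of the clause headed by 'told'; does not c-command the reflexive — cannot bind it (Principle A).
— Noah: possessor inside the second object DP of the clause headed by 'told'; does not c-command the reflexive — cannot bind it (Principle A).
— Noah's roommate: second object of the clause headed by 'told'; does not c-command the reflexive — cannot bind it (Principle A).

Caleb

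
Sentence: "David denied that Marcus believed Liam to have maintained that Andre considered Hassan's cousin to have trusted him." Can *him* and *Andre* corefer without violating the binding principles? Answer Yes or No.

*Andre* is an R-expression; Principle C requires it to be free (not bound by any c-commanding expression).
— him: object of the clause headed by 'trusted'; the pronoun does not c-command the R-expression — coreference allowed.

Yes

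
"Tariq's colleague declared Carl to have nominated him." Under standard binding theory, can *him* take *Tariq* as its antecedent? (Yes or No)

*him* is a pronoun; Principle B requires it to be free in its binding domain — the clause headed by 'nominated'.
— Tariq: possessor inside the subject DP of the matrix clause; does not c-command the pronoun — Principle B does not apply; allowed.

Yes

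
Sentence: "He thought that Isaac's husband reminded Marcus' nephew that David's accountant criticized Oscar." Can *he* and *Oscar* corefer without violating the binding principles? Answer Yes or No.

No

*Oscar* is an R-expression; Principle C requires it to be free (not bound by any c-commanding expression).
— he: subject of the matrix clause; the pronoun c-commands the R-expression — coreference blocked (Principle C).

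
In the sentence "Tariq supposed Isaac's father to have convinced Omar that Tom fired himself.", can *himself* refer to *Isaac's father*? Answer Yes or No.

No

*himself* is a reflexive; Principle A requires it to be bound within its binding domain — the clause headed by 'fired'.
— Isaac's father: subject of the clause headed by 'convinced'; c-commands the reflexive but lies outside its binding domain — cannot bind it (Principle A).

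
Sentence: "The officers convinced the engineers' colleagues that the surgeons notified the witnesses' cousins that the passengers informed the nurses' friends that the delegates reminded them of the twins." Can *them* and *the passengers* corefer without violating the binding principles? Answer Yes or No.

Yes

*the passengers* is an R-expression; Principle C requires it to be free (not bound by any c-commanding expression).
— them: object of the clause headed by 'reminded'; the pronoun does not c-command the R-expression — coreference allowed.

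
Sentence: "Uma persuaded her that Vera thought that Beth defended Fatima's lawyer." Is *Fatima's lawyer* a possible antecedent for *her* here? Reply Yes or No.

No

*her* is a pronoun; Principle B requires it to be free in its binding domain — the matrix clause.
— Fatima's lawyer: object of the clause headed by 'defended'; is c-commanded by the pronoun; coreference would bind this R-expression — blocked (Principle C).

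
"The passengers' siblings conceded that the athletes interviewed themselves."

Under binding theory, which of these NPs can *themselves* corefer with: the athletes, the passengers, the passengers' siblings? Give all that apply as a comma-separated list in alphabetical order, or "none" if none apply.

*themselves* is a reflexive; Principle A requires it to be bound within its binding domain — the clause headed by 'interviewed'.
— the athletes: subject of the clause headed by 'interviewed'; c-commands the reflexive within its binding domain — allowed (Principle A).
— the passengers: possessor inside the subject DP of the matrix clause; does not c-command the reflexive — cannot bind it (Principle A).
— the passengers' siblings: subject of the matrix clause; c-commands the reflexive but lies outside its binding domain — cannot bind it (Principle A).

the athletes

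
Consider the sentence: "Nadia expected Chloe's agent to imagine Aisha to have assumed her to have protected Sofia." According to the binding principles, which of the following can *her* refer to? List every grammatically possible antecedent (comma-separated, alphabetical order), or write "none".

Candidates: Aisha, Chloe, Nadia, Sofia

Chloe, Nadia

*her* is a pronoun; Principle B requires it to be free in its binding domain — the clause headed by 'assumed'.
— Aisha: subject of the clause headed by 'assumed'; c-commands the pronoun within its binding domain — blocked (Principle B).
— Chloe: possessor inside the subject DP of the clause headed by 'imagine'; does not c-command the pronoun — Principle B does not apply; allowed.
— Nadia: subject of the matrix clause; c-commands the pronoun but lies outside its binding domain — allowed.
— Sofia: object of the clause headed by 'protected'; is c-commanded by the pronoun; coreference would bind this R-expression — blocked (Principle C).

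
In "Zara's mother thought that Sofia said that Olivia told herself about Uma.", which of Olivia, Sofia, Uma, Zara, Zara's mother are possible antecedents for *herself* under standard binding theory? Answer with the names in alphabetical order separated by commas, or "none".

Olivia

*herself* is a reflexive; Principle A requires it to be bound within its binding domain — the clause headed by 'told'.
— Olivia: subject of the clause headed by 'told'; c-commands the reflexive within its binding domain — allowed (Principle A).
— Sofia: subject of the clause headed by 'said'; c-commands the reflexive but lies outside its binding domain — cannot bind it (Principle A).
— Uma: second object of the clause headed by 'told'; does not c-command the reflexive — cannot bind it (Principle A).
— Zara: possessor inside the subject DP of the matrix clause; does not c-command the reflexive — cannot bind it (Principle A).
— Zara's mother: subject of the matrix clause; c-commands the reflexive but lies outside its binding domain — cannot bind it (Principle A).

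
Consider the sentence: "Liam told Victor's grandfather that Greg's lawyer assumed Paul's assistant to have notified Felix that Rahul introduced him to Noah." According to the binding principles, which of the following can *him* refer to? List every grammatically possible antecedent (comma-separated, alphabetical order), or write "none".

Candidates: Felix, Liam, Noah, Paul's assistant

*him* is a pronoun; Principle B requires it to be free in its binding domain — the clause headed by 'introduced'.
— Felix: object of the clause headed by 'notified'; c-commands the pronoun but lies outside its binding domain — allowed.
— Liam: subject of the matrix clause; c-commands the pronoun but lies outside its binding domain — allowed.
— Noah: second object of the clause headed by 'introduced'; is c-commanded by the pronoun; coreference would bind this R-expression — blocked (Principle C).
— Paul's assistant: subject of the clause headed by 'notified'; c-commands the pronoun but lies outside its binding domain — allowed.

Felix, Liam, Paul's assistant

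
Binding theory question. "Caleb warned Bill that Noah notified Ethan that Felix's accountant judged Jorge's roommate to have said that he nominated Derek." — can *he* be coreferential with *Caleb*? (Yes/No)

*he* is a pronoun; Principle B requires it to be free in its binding domain — the clause headed by 'nominated'.
— Caleb: subject of the matrix clause; c-commands the pronoun but lies outside its binding domain — allowed.

Yes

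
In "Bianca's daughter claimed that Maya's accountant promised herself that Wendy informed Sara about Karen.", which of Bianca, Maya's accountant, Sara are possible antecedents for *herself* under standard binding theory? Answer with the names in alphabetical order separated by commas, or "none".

Maya's accountant

*herself* is a reflexive; Principle A requires it to be bound within its binding domain — the clause headed by 'promised'.
— Bianca: possessor inside the subject DP of the matrix clause; does not c-command the reflexive — cannot bind it (Principle A).
— Maya's accountant: subject of the clause headed by 'promised'; c-commands the reflexive within its binding domain — allowed (Principle A).
— Sara: object of the clause headed by 'informed'; does not c-command the reflexive — cannot bind it (Principle A).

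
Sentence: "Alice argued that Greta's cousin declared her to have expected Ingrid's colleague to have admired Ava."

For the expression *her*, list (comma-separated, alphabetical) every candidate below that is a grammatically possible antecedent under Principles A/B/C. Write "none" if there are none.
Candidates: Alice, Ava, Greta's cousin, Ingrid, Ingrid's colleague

*her* is a pronoun; Principle B requires it to be free in its binding domain — the clause headed by 'declared'.
— Alice: subject of the matrix clause; c-commands the pronoun but lies outside its binding domain — allowed.
— Ava: object of the clause headed by 'admired'; is c-commanded by the pronoun; coreference would bind this R-expression — blocked (Principle C).
— Greta's cousin: subject of the clause headed by 'declared'; c-commands the pronoun within its binding domain — blocked (Principle B).
— Ingrid: possessor inside the subject DP of the clause headed by 'admired'; is c-commanded by the pronoun; coreference would bind this R-expression — blocked (Principle C).
— Ingrid's colleague: subject of the clause headed by 'admired'; is c-commanded by the pronoun; coreference would bind this R-expression — blocked (Principle C).

Alice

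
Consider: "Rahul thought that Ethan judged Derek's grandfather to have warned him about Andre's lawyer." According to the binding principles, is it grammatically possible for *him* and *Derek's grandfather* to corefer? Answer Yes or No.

*him* is a pronoun; Principle B requires it to be free in its binding domain — the clause headed by 'warned'.
— Derek's grandfather: subject of the clause headed by 'warned'; c-commands the pronoun within its binding domain — blocked (Principle B).

No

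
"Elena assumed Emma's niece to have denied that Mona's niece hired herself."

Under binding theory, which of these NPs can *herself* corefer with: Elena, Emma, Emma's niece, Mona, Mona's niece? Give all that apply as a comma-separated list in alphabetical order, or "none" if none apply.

Mona's niece

*herself* is a reflexive; Principle A requires it to be bound within its binding domain — the clause headed by 'hired'.
— Elena: subject of the matrix clause; c-commands the reflexive but lies outside its binding domain — cannot bind it (Principle A).
— Emma: possessor inside the subject DP of the clause headed by 'denied'; does not c-command the reflexive — cannot bind it (Principle A).
— Emma's niece: subject of the clause headed by 'denied'; c-commands the reflexive but lies outside its binding domain — cannot bind it (Principle A).
— Mona: possessor inside the subject DP of the clause headed by 'hired'; does not c-command the reflexive — cannot bind it (Principle A).
— Mona's niece: subject of the clause headed by 'hired'; c-commands the reflexive within its binding domain — allowed (Principle A).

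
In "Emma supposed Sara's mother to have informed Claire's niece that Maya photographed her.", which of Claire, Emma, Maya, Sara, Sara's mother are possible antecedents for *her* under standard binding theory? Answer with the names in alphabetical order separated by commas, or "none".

Claire, Emma, Sara, Sara's mother

*her* is a pronoun; Principle B requires it to be free in its binding domain — the clause headed by 'photographed'.
— Claire: possessor inside the object DP of the clause headed by 'informed'; does not c-command the pronoun — Principle B does not apply; allowed.
— Emma: subject of the matrix clause; c-commands the pronoun but lies outside its binding domain — allowed.
— Maya: subject of the clause headed by 'photographed'; c-commands the pronoun within its binding domain — blocked (Principle B).
— Sara: possessor inside the subject DP of the clause headed by 'informed'; does not c-command the pronoun — Principle B does not apply; allowed.
— Sara's mother: subject of the clause headed by 'informed'; c-commands the pronoun but lies outside its binding domain — allowed.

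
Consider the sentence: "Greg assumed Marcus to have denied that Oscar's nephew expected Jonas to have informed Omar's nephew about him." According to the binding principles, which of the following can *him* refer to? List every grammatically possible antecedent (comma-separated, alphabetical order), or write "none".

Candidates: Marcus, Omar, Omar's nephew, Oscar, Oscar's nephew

*him* is a pronoun; Principle B requires it to be free in its binding domain — the clause headed by 'informed'.
— Marcus: subject of the clause headed by 'denied'; c-commands the pronoun but lies outside its binding domain — allowed.
— Omar: possessor inside the object DP of the clause headed by 'informed'; does not c-command the pronoun — Principle B does not apply; allowed.
— Omar's nephew: object of the clause headed by 'informed'; c-commands the pronoun within its binding domain — blocked (Principle B).
— Oscar: possessor inside the subject DP of the clause headed by 'expected'; does not c-command the pronoun — Principle B does not apply; allowed.
— Oscar's nephew: subject of the clause headed by 'expected'; c-commands the pronoun but lies outside its binding domain — allowed.

Marcus, Omar, Oscar, Oscar's nephew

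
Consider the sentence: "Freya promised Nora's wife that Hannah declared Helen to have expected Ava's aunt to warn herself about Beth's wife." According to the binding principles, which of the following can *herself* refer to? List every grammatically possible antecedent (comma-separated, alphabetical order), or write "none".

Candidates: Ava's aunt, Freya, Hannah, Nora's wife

*herself* is a reflexive; Principle A requires it to be bound within its binding domain — the clause headed by 'warn'.
— Ava's aunt: subject of the clause headed by 'warn'; c-commands the reflexive within its binding domain — allowed (Principle A).
— Freya: subject of the matrix clause; c-commands the reflexive but lies outside its binding domain — cannot bind it (Principle A).
— Hannah: subject of the clause headed by 'declared'; c-commands the reflexive but lies outside its binding domain — cannot bind it (Principle A).
— Nora's wife: object of the matrix clause; c-commands the reflexive but lies outside its binding domain — cannot bind it (Principle A).

Ava's aunt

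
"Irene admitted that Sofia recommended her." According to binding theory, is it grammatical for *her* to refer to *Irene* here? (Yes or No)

*Irene* is an R-expression; Principle C requires it to be free (not bound by any c-commanding expression).
— her: object of the clause headed by 'recommended'; the pronoun does not c-command the R-expression — coreference allowed.

Yes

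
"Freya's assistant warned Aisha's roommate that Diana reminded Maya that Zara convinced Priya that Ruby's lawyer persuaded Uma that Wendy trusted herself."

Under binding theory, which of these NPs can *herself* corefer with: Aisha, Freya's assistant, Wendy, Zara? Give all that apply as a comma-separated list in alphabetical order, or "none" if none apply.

Wendy

*herself* is a reflexive; Principle A requires it to be bound within its binding domain — the clause headed by 'trusted'.
— Aisha: possessor inside the object DP of the matrix clause; does not c-command the reflexive — cannot bind it (Principle A).
— Freya's assistant: subject of the matrix clause; c-commands the reflexive but lies outside its binding domain — cannot bind it (Principle A).
— Wendy: subject of the clause headed by 'trusted'; c-commands the reflexive within its binding domain — allowed (Principle A).
— Zara: subject of the clause headed by 'convinced'; c-commands the reflexive but lies outside its binding domain — cannot bind it (Principle A).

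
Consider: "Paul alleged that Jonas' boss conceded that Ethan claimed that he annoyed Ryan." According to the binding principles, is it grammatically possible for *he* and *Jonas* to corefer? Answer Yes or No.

Yes

*he* is a pronoun; Principle B requires it to be free in its binding domain — the clause headed by 'annoyed'.
— Jonas: possessor inside the subject DP of the clause headed by 'conceded'; does not c-command the pronoun — Principle B does not apply; allowed.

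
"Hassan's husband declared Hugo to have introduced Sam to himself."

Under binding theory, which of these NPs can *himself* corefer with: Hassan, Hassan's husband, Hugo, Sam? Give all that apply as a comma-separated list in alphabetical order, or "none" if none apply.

*himself* is a reflexive; Principle A requires it to be bound within its binding domain — the clause headed by 'introduced'.
— Hassan: possessor inside the subject DP of the matrix clause; does not c-command the reflexive — cannot bind it (Principle A).
— Hassan's husband: subject of the matrix clause; c-commands the reflexive but lies outside its binding domain — cannot bind it (Principle A).
— Hugo: subject of the clause headed by 'introduced'; c-commands the reflexive within its binding domain — allowed (Principle A).
— Sam: object of the clause headed by 'introduced'; c-commands the reflexive within its binding domain — allowed (Principle A).

Hugo, Sam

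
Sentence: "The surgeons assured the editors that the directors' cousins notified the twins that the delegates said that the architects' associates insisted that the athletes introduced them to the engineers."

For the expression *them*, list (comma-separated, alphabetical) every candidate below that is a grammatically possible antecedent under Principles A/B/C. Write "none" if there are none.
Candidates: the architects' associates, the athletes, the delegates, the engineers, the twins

the architects' associates, the delegates, the twins

*them* is a pronoun; Principle B requires it to be free in its binding domain — the clause headed by 'introduced'.
— the architects' associates: subject of the clause headed by 'insisted'; c-commands the pronoun but lies outside its binding domain — allowed.
— the athletes: subject of the clause headed by 'introduced'; c-commands the pronoun within its binding domain — blocked (Principle B).
— the delegates: subject of the clause headed by 'said'; c-commands the pronoun but lies outside its binding domain — allowed.
— the engineers: second object of the clause headed by 'introduced'; is c-commanded by the pronoun; coreference would bind this R-expression — blocked (Principle C).
— the twins: object of the clause headed by 'notified'; c-commands the pronoun but lies outside its binding domain — allowed.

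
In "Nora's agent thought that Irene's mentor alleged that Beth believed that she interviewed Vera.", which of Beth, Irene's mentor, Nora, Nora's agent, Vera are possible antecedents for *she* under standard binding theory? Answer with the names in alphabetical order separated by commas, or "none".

Beth, Irene's mentor, Nora, Nora's agent

*she* is a pronoun; Principle B requires it to be free in its binding domain — the clause headed by 'interviewed'.
— Beth: subject of the clause headed by 'believed'; c-commands the pronoun but lies outside its binding domain — allowed.
— Irene's mentor: subject of the clause headed by 'alleged'; c-commands the pronoun but lies outside its binding domain — allowed.
— Nora: possessor inside the subject DP of the matrix clause; does not c-command the pronoun — Principle B does not apply; allowed.
— Nora's agent: subject of the matrix clause; c-commands the pronoun but lies outside its binding domain — allowed.
— Vera: object of the clause headed by 'interviewed'; is c-commanded by the pronoun; coreference would bind this R-expression — blocked (Principle C).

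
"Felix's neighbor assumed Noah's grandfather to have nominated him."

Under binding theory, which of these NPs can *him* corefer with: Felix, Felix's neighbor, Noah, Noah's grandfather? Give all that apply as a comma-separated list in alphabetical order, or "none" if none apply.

Felix, Felix's neighbor, Noah

*him* is a pronoun; Principle B requires it to be free in its binding domain — the clause headed by 'nominated'.
— Felix: possessor inside the subject DP of the matrix clause; does not c-command the pronoun — Principle B does not apply; allowed.
— Felix's neighbor: subject of the matrix clause; c-commands the pronoun but lies outside its binding domain — allowed.
— Noah: possessor inside the subject DP of the clause headed by 'nominated'; does not c-command the pronoun — Principle B does not apply; allowed.
— Noah's grandfather: subject of the clause headed by 'nominated'; c-commands the pronoun within its binding domain — blocked (Principle B).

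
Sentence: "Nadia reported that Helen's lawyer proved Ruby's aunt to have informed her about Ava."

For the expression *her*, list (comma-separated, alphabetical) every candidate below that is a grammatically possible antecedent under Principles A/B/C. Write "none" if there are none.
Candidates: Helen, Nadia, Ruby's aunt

Helen, Nadia

*her* is a pronoun; Principle B requires it to be free in its binding domain — the clause headed by 'informed'.
— Helen: possessor inside the subject DP of the clause headed by 'proved'; does not c-command the pronoun — Principle B does not apply; allowed.
— Nadia: subject of the matrix clause; c-commands the pronoun but lies outside its binding domain — allowed.
— Ruby's aunt: subject of the clause headed by 'informed'; c-commands the pronoun within its binding domain — blocked (Principle B).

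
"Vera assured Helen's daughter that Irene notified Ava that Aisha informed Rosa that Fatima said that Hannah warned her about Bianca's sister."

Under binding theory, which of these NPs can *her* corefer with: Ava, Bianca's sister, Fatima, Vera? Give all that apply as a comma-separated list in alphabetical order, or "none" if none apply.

*her* is a pronoun; Principle B requires it to be free in its binding domain — the clause headed by 'warned'.
— Ava: object of the clause headed by 'notified'; c-commands the pronoun but lies outside its binding domain — allowed.
— Bianca's sister: second object of the clause headed by 'warned'; is c-commanded by the pronoun; coreference would bind this R-expression — blocked (Principle C).
— Fatima: subject of the clause headed by 'said'; c-commands the pronoun but lies outside its binding domain — allowed.
— Vera: subject of the matrix clause; c-commands the pronoun but lies outside its binding domain — allowed.

Ava, Fatima, Vera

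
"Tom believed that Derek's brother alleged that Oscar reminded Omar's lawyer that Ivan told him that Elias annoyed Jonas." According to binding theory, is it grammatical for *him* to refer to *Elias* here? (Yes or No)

No

*Elias* is an R-expression; Principle C requires it to be free (not bound by any c-commanding expression).
— him: object of the clause headed by 'told'; the pronoun c-commands the R-expression — coreference blocked (Principle C).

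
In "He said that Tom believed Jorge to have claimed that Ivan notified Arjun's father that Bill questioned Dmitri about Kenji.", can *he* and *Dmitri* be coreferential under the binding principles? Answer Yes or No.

*Dmitri* is an R-expression; Principle C requires it to be free (not bound by any c-commanding expression).
— he: subject of the matrix clause; the pronoun c-commands the R-expression — coreference blocked (Principle C).

No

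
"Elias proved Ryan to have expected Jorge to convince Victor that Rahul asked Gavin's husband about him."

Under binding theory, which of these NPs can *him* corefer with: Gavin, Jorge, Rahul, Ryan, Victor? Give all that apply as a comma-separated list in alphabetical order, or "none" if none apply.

*him* is a pronoun; Principle B requires it to be free in its binding domain — the clause headed by 'asked'.
— Gavin: possessor inside the object DP of the clause headed by 'asked'; does not c-command the pronoun — Principle B does not apply; allowed.
— Jorge: subject of the clause headed by 'convince'; c-commands the pronoun but lies outside its binding domain — allowed.
— Rahul: subject of the clause headed by 'asked'; c-commands the pronoun within its binding domain — blocked (Principle B).
— Ryan: subject of the clause headed by 'expected'; c-commands the pronoun but lies outside its binding domain — allowed.
— Victor: object of the clause headed by 'convince'; c-commands the pronoun but lies outside its binding domain — allowed.

Gavin, Jorge, Ryan, Victor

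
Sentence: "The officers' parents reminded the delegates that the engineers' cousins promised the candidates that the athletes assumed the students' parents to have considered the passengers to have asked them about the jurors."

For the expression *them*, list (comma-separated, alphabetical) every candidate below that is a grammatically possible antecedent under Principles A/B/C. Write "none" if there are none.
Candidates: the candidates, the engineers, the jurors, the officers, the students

the candidates, the engineers, the officers, the students

*them* is a pronoun; Principle B requires it to be free in its binding domain — the clause headed by 'asked'.
— the candidates: object of the clause headed by 'promised'; c-commands the pronoun but lies outside its binding domain — allowed.
— the engineers: possessor inside the subject DP of the clause headed by 'promised'; does not c-command the pronoun — Principle B does not apply; allowed.
— the jurors: second object of the clause headed by 'asked'; is c-commanded by the pronoun; coreference would bind this R-expression — blocked (Principle C).
— the officers: possessor inside the subject DP of the matrix clause; does not c-command the pronoun — Principle B does not apply; allowed.
— the students: possessor inside the subject DP of the clause headed by 'considered'; does not c-command the pronoun — Principle B does not apply; allowed.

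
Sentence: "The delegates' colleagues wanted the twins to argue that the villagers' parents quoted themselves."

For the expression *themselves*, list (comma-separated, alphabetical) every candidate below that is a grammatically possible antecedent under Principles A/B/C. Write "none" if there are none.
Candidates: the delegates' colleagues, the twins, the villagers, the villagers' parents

*themselves* is a reflexive; Principle A requires it to be bound within its binding domain — the clause headed by 'quoted'.
— the delegates' colleagues: subject of the matrix clause; c-commands the reflexive but lies outside its binding domain — cannot bind it (Principle A).
— the twins: subject of the clause headed by 'argue'; c-commands the reflexive but lies outside its binding domain — cannot bind it (Principle A).
— the villagers: possessor inside the subject DP of the clause headed by 'quoted'; does not c-command the reflexive — cannot bind it (Principle A).
— the villagers' parents: subject of the clause headed by 'quoted'; c-commands the reflexive within its binding domain — allowed (Principle A).

the villagers' parents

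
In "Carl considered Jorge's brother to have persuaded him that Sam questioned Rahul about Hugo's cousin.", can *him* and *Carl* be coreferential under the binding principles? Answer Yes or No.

Yes

*Carl* is an R-expression; Principle C requires it to be free (not bound by any c-commanding expression).
— him: object of the clause headed by 'persuaded'; the pronoun does not c-command the R-expression — coreference allowed.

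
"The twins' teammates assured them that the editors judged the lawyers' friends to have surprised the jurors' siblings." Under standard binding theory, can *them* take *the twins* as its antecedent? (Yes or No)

*them* is a pronoun; Principle B requires it to be free in its binding domain — the matrix clause.
— the twins: possessor inside the subject DP of the matrix clause; does not c-command the pronoun — Principle B does not apply; allowed.

Yes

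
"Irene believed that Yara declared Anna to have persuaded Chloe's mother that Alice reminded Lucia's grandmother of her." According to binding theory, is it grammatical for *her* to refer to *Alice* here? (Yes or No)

*Alice* is an R-expression; Principle C requires it to be free (not bound by any c-commanding expression).
— her: second object of the clause headed by 'reminded'; the R-expression locally c-commands the pronoun — coreference blocked (Principle B on the pronoun).

No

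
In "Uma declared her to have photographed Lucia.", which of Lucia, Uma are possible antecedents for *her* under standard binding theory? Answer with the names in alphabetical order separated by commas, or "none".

*her* is a pronoun; Principle B requires it to be free in its binding domain — the matrix clause.
— Lucia: object of the clause headed by 'photographed'; is c-commanded by the pronoun; coreference would bind this R-expression — blocked (Principle C).
— Uma: subject of the matrix clause; c-commands the pronoun within its binding domain — blocked (Principle B).

none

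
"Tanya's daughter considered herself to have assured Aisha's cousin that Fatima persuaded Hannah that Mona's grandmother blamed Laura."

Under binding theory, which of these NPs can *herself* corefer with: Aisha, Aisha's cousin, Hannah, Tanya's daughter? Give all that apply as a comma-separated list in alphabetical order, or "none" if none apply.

*herself* is a reflexive; Principle A requires it to be bound within its binding domain — the matrix clause.
— Aisha: possessor inside the object DP of the clause headed by 'assured'; does not c-command the reflexive — cannot bind it (Principle A).
— Aisha's cousin: object of the clause headed by 'assured'; does not c-command the reflexive — cannot bind it (Principle A).
— Hannah: object of the clause headed by 'persuaded'; does not c-command the reflexive — cannot bind it (Principle A).
— Tanya's daughter: subject of the matrix clause; c-commands the reflexive within its binding domain — allowed (Principle A).

Tanya's daughter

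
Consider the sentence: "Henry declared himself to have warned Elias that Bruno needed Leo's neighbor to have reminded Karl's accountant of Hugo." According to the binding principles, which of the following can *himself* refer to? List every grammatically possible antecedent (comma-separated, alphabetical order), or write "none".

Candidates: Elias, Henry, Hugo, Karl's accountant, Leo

*himself* is a reflexive; Principle A requires it to be bound within its binding domain — the matrix clause.
— Elias: object of the clause headed by 'warned'; does not c-command the reflexive — cannot bind it (Principle A).
— Henry: subject of the matrix clause; c-commands the reflexive within its binding domain — allowed (Principle A).
— Hugo: second object of the clause headed by 'reminded'; does not c-command the reflexive — cannot bind it (Principle A).
— Karl's accountant: object of the clause headed by 'reminded'; does not c-command the reflexive — cannot bind it (Principle A).
— Leo: possessor inside the subject DP of the clause headed by 'reminded'; does not c-command the reflexive — cannot bind it (Principle A).

Henry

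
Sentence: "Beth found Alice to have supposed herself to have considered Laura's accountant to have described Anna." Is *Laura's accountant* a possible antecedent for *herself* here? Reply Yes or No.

*herself* is a reflexive; Principle A requires it to be bound within its binding domain — the clause headed by 'supposed'.
— Laura's accountant: subject of the clause headed by 'described'; does not c-command the reflexive — cannot bind it (Principle A).

No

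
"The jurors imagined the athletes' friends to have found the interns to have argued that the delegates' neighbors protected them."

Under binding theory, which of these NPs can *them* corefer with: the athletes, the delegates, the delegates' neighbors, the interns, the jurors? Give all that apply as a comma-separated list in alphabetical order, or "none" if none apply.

*them* is a pronoun; Principle B requires it to be free in its binding domain — the clause headed by 'protected'.
— the athletes: possessor inside the subject DP of the clause headed by 'found'; does not c-command the pronoun — Principle B does not apply; allowed.
— the delegates: possessor inside the subject DP of the clause headed by 'protected'; does not c-command the pronoun — Principle B does not apply; allowed.
— the delegates' neighbors: subject of the clause headed by 'protected'; c-commands the pronoun within its binding domain — blocked (Principle B).
— the interns: subject of the clause headed by 'argued'; c-commands the pronoun but lies outside its binding domain — allowed.
— the jurors: subject of the matrix clause; c-commands the pronoun but lies outside its binding domain — allowed.

the athletes, the delegates, the interns, the jurors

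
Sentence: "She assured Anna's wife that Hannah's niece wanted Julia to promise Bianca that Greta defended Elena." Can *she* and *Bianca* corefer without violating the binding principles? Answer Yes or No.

No

*Bianca* is an R-expression; Principle C requires it to be free (not bound by any c-commanding expression).
— she: subject of the matrix clause; the pronoun c-commands the R-expression — coreference blocked (Principle C).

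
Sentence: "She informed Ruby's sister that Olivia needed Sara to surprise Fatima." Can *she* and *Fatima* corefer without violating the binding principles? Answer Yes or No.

No

*Fatima* is an R-expression; Principle C requires it to be free (not bound by any c-commanding expression).
— she: subject of the matrix clause; the pronoun c-commands the R-expression — coreference blocked (Principle C).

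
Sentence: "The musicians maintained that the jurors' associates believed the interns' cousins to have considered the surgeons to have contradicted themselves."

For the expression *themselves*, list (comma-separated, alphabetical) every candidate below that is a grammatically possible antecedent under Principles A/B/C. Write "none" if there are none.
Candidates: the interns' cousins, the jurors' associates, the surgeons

*themselves* is a reflexive; Principle A requires it to be bound within its binding domain — the clause headed by 'contradicted'.
— the interns' cousins: subject of the clause headed by 'considered'; c-commands the reflexive but lies outside its binding domain — cannot bind it (Principle A).
— the jurors' associates: subject of the clause headed by 'believed'; c-commands the reflexive but lies outside its binding domain — cannot bind it (Principle A).
— the surgeons: subject of the clause headed by 'contradicted'; c-commands the reflexive within its binding domain — allowed (Principle A).

the surgeons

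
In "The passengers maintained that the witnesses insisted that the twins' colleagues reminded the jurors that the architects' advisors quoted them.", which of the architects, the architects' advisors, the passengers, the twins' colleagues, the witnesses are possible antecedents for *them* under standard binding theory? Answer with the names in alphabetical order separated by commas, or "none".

the architects, the passengers, the twins' colleagues, the witnesses

*them* is a pronoun; Principle B requires it to be free in its binding domain — the clause headed by 'quoted'.
— the architects: possessor inside the subject DP of the clause headed by 'quoted'; does not c-command the pronoun — Principle B does not apply; allowed.
— the architects' advisors: subject of the clause headed by 'quoted'; c-commands the pronoun within its binding domain — blocked (Principle B).
— the passengers: subject of the matrix clause; c-commands the pronoun but lies outside its binding domain — allowed.
— the twins' colleagues: subject of the clause headed by 'reminded'; c-commands the pronoun but lies outside its binding domain — allowed.
— the witnesses: subject of the clause headed by 'insisted'; c-commands the pronoun but lies outside its binding domain — allowed.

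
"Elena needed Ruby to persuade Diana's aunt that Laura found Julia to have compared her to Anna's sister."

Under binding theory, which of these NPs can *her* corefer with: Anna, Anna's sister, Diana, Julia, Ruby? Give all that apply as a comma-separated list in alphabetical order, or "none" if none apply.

Diana, Ruby

*her* is a pronoun; Principle B requires it to be free in its binding domain — the clause headed by 'compared'.
— Anna: possessor inside the second object DP of the clause headed by 'compared'; is c-commanded by the pronoun; coreference would bind this R-expression — blocked (Principle C).
— Anna's sister: second object of the clause headed by 'compared'; is c-commanded by the pronoun; coreference would bind this R-expression — blocked (Principle C).
— Diana: possessor inside the object DP of the clause headed by 'persuade'; does not c-command the pronoun — Principle B does not apply; allowed.
— Julia: subject of the clause headed by 'compared'; c-commands the pronoun within its binding domain — blocked (Principle B).
— Ruby: subject of the clause headed by 'persuade'; c-commands the pronoun but lies outside its binding domain — allowed.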